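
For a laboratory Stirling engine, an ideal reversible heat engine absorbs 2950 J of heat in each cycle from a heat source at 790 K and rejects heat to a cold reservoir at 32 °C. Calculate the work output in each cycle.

W ≈ 1810 J

T_C = 32 °C → 32 + 273.15 = 305.15 K.
η_rev = 1 − T_C/T_H = 1 − 305.15/790.00 = 0.6137.
W = η·Q_H = 0.6137 × 2950 = 1810 J.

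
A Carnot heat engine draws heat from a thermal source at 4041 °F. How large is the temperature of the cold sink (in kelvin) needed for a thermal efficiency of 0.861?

T_C ≈ 348 K

T_H = 4041 °F → (4041 − 32) × 5/9 = 2227.22 °C = 2500.37 K.
From η = 1 − T_C/T_H, T_C = T_H·(1 − η) = 2500.37 × (1 − 0.861) = 348 K.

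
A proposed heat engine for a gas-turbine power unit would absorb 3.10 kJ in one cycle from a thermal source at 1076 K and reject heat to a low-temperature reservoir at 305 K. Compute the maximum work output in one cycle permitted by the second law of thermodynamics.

By the Carnot theorem, η_max = 1 − T_C/T_H = 1 − 305.00/1076.00 = 0.7165.
W_max = η_max · Q_H = 0.7165 × 3.10 = 2.22 kJ.

W_max ≈ 2.22 kJ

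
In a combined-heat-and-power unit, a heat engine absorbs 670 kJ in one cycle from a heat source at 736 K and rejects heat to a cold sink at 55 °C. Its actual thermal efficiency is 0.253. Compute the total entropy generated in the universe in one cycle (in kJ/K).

T_C = 55 °C → 55 + 273.15 = 328.15 K.
W = η·Q_H = 0.253 × 670 = 169.5 kJ, so Q_C = Q_H − W = 500.5 kJ.
Entropy balance on the reservoirs: −Q_H/T_H = -0.9103 kJ/K, +Q_C/T_C = 1.525 kJ/K.
ΔS_univ = −Q_H/T_H + Q_C/T_C = 0.615 kJ/K (> 0, since η = 0.253 < η_Carnot = 0.554).

ΔS_univ ≈ 0.615 kJ/K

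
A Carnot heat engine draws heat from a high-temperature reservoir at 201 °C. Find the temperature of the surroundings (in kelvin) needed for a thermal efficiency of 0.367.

T_H = 201 °C → 201 + 273.15 = 474.15 K.
From η = 1 − T_C/T_H, T_C = T_H·(1 − η) = 474.15 × (1 − 0.367) = 300 K.

T_C ≈ 300 K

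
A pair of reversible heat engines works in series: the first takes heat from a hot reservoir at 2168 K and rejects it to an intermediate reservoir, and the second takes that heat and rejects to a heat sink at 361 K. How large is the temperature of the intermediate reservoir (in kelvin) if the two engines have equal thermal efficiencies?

T_m ≈ 885 K

Equal efficiencies require 1 − T_m/T_H = 1 − T_C/T_m, i.e. T_m/T_H = T_C/T_m, so T_m = √(T_H·T_C) = √(2168.00 × 361.00) = 885 K.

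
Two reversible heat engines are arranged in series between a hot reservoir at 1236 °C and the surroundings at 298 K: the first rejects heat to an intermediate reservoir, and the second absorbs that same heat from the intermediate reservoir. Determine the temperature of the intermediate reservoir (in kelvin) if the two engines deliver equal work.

T_H = 1236 °C → 1236 + 273.15 = 1509.15 K.
For reversible stages Q_m = Q_H·(T_m/T_H). Setting W₁ = Q_H(1 − T_m/T_H) equal to W₂ = Q_m(1 − T_C/T_m) = Q_H·(T_m − T_C)/T_H gives T_H − T_m = T_m − T_C, so T_m = (T_H + T_C)/2 = (1509.15 + 298.00)/2 = 903.6 K.

T_m ≈ 903.6 K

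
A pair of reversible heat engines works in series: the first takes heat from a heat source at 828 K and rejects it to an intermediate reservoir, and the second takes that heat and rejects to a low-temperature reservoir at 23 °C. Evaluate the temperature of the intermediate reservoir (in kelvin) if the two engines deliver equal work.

T_C = 23 °C → 23 + 273.15 = 296.15 K.
For reversible stages Q_m = Q_H·(T_m/T_H). Setting W₁ = Q_H(1 − T_m/T_H) equal to W₂ = Q_m(1 − T_C/T_m) = Q_H·(T_m − T_C)/T_H gives T_H − T_m = T_m − T_C, so T_m = (T_H + T_C)/2 = (828.00 + 296.15)/2 = 562.1 K.

T_m ≈ 562.1 K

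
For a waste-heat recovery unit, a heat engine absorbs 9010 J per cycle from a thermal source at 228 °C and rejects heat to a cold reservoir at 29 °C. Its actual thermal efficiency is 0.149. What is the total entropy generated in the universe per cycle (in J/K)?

ΔS_univ ≈ 7.398 J/K

T_H = 228 °C → 228 + 273.15 = 501.15 K.
T_C = 29 °C → 29 + 273.15 = 302.15 K.
W = η·Q_H = 0.149 × 9010 = 1342 J, so Q_C = Q_H − W = 7668 J.
Reservoir entropy changes: ΔS_H = −Q_H/T_H = −9010/501.15 = -17.98 J/K and ΔS_C = +Q_C/T_C = 7668/302.15 = 25.38 J/K.
ΔS_univ = −Q_H/T_H + Q_C/T_C = 7.398 J/K (> 0, since η = 0.149 < η_Carnot = 0.397).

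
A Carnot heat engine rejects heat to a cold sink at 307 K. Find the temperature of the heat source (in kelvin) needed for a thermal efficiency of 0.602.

From η = 1 − T_C/T_H, solving for T_H gives T_H = T_C/(1 − η) = 307.00/(1 − 0.602) = 771 K.

T_H ≈ 771 K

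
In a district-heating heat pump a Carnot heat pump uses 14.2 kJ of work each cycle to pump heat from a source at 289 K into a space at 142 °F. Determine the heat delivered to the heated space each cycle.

Q_H ≈ 104.9 kJ

T_H = 142 °F → (142 − 32) × 5/9 = 61.11 °C = 334.26 K.
COP_HP = T_H/(T_H − T_C) = 334.26/45.26 = 7.3852.
Q_H = COP_HP · W = 7.3852 × 14.2 = 104.9 kJ.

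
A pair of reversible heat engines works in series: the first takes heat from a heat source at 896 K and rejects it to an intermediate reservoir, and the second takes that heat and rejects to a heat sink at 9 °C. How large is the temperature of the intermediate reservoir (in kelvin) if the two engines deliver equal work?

T_m ≈ 589.1 K

T_C = 9 °C → 9 + 273.15 = 282.15 K.
For reversible stages Q_m = Q_H·(T_m/T_H). Setting W₁ = Q_H(1 − T_m/T_H) equal to W₂ = Q_m(1 − T_C/T_m) = Q_H·(T_m − T_C)/T_H gives T_H − T_m = T_m − T_C, so T_m = (T_H + T_C)/2 = (896.00 + 282.15)/2 = 589.1 K.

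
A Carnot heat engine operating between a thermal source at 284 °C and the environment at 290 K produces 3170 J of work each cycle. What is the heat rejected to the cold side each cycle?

Q_C ≈ 3441 J

T_H = 284 °C → 284 + 273.15 = 557.15 K.
Since the cycle is reversible, η = 1 − T_C/T_H = 1 − 290.00/557.15 = 0.4795.
Since Q_C/Q_H = T_C/T_H and Q_H = W/η, Q_C = W·T_C/(T_H − T_C) = 3170 × 290.00/267.15 = 3441 J.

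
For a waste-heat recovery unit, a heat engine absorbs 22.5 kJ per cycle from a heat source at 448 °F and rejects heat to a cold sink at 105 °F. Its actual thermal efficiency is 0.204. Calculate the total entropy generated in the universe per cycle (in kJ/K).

ΔS_univ ≈ 0.01247 kJ/K

T_H = 448 °F → (448 − 32) × 5/9 = 231.11 °C = 504.26 K.
T_C = 105 °F → (105 − 32) × 5/9 = 40.56 °C = 313.71 K.
W = η·Q_H = 0.204 × 22.5 = 4.590 kJ, so Q_C = Q_H − W = 17.91 kJ.
Reservoir entropy changes: ΔS_H = −Q_H/T_H = −22.5/504.26 = -0.04462 kJ/K and ΔS_C = +Q_C/T_C = 17.91/313.71 = 0.05709 kJ/K.
ΔS_univ = −Q_H/T_H + Q_C/T_C = 0.01247 kJ/K (> 0, since η = 0.204 < η_Carnot = 0.378).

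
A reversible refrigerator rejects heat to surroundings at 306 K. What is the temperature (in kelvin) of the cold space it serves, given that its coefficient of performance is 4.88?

COP_R = T_C/(T_H − T_C) ⇒ T_C = T_H·COP_R/(1 + COP_R) = 306.00 × 4.88/(1 + 4.88) = 254.0 K.

T_C ≈ 254.0 K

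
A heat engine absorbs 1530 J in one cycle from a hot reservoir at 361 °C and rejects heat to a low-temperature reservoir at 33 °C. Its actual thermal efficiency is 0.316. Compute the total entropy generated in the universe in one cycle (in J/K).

T_H = 361 °C → 361 + 273.15 = 634.15 K.
T_C = 33 °C → 33 + 273.15 = 306.15 K.
W = η·Q_H = 0.316 × 1530 = 483.5 J, so Q_C = Q_H − W = 1047 J.
Entropy balance on the reservoirs: −Q_H/T_H = -2.413 J/K, +Q_C/T_C = 3.418 J/K.
ΔS_univ = −Q_H/T_H + Q_C/T_C = 1.006 J/K (> 0, since η = 0.316 < η_Carnot = 0.517).

ΔS_univ ≈ 1.006 J/K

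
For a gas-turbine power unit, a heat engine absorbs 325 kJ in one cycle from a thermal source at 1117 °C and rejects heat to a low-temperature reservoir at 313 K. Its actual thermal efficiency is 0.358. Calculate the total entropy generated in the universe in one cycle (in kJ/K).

T_H = 1117 °C → 1117 + 273.15 = 1390.15 K.
W = η·Q_H = 0.358 × 325 = 116.3 kJ, so Q_C = Q_H − W = 208.7 kJ.
The hot reservoir loses entropy Q_H/T_H = 325/1390.15 = 0.2338 kJ/K; the cold reservoir gains Q_C/T_C = 208.7/313.00 = 0.6666 kJ/K.
ΔS_univ = −Q_H/T_H + Q_C/T_C = 0.433 kJ/K (> 0, since η = 0.358 < η_Carnot = 0.775).

ΔS_univ ≈ 0.433 kJ/K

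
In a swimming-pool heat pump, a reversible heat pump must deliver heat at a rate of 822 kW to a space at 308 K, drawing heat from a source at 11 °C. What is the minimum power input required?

T_C = 11 °C → 11 + 273.15 = 284.15 K.
COP_HP = T_H/(T_H − T_C) = 308.00/23.85 = 12.9140.
W = Q_H/COP_HP = 822/12.9140 = 63.7 kW.

Ẇ_in ≈ 63.7 kW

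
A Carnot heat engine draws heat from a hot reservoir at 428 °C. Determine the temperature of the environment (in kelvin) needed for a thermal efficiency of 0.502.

T_H = 428 °C → 428 + 273.15 = 701.15 K.
From η = 1 − T_C/T_H, T_C = T_H·(1 − η) = 701.15 × (1 − 0.502) = 349.2 K.

T_C ≈ 349.2 K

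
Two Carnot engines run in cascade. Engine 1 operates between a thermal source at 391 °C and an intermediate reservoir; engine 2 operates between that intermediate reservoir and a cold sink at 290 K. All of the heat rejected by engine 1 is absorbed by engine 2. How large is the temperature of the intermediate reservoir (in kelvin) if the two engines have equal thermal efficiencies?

T_m ≈ 438.9 K

T_H = 391 °C → 391 + 273.15 = 664.15 K.
Equal efficiencies require 1 − T_m/T_H = 1 − T_C/T_m, i.e. T_m/T_H = T_C/T_m, so T_m = √(T_H·T_C) = √(664.15 × 290.00) = 438.9 K.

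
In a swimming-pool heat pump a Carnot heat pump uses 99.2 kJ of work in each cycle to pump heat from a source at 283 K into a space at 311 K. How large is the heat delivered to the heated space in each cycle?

Q_H ≈ 1100 kJ

Reversible heating COP: COP_HP = T_H/(T_H − T_C) = 311.00/28.00 = 11.1071.
Q_H = COP_HP · W = 11.1071 × 99.2 = 1100 kJ.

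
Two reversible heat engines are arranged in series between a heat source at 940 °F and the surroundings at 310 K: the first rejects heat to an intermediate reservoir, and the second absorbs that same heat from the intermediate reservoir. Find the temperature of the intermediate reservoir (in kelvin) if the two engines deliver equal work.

T_m ≈ 544 K

T_H = 940 °F → (940 − 32) × 5/9 = 504.44 °C = 777.59 K.
For reversible stages Q_m = Q_H·(T_m/T_H). Setting W₁ = Q_H(1 − T_m/T_H) equal to W₂ = Q_m(1 − T_C/T_m) = Q_H·(T_m − T_C)/T_H gives T_H − T_m = T_m − T_C, so T_m = (T_H + T_C)/2 = (777.59 + 310.00)/2 = 544 K.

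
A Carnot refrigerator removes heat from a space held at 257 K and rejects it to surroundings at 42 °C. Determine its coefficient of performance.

COP_R ≈ 4.42

T_H = 42 °C → 42 + 273.15 = 315.15 K.
The reversible coefficient of performance is COP_R = T_C/(T_H − T_C) = 257.00/(315.15 − 257.00) = 4.42.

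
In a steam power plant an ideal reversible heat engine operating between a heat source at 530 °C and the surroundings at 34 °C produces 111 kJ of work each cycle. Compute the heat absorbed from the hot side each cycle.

T_H = 530 °C → 530 + 273.15 = 803.15 K.
T_C = 34 °C → 34 + 273.15 = 307.15 K.
η_rev = 1 − T_C/T_H = 1 − 307.15/803.15 = 0.6176.
Q_H = W/η = 111/0.6176 = 179.7 kJ.

Q_H ≈ 179.7 kJ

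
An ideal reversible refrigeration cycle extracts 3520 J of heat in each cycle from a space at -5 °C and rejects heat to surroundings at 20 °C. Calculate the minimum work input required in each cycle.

T_H = 20 °C → 20 + 273.15 = 293.15 K.
T_C = -5 °C → -5 + 273.15 = 268.15 K.
Carnot COP: COP_R = T_C/(T_H − T_C) = 268.15/25.00 = 10.7260.
W = Q_C/COP_R = 3520/10.7260 = 328 J.

W_in ≈ 328 J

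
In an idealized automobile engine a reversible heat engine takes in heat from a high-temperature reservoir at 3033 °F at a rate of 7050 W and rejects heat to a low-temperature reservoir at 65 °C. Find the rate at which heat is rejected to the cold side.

T_H = 3033 °F → (3033 − 32) × 5/9 = 1667.22 °C = 1940.37 K.
T_C = 65 °C → 65 + 273.15 = 338.15 K.
η_rev = 1 − T_C/T_H = 1 − 338.15/1940.37 = 0.8257.
For a reversible cycle Q_C/Q_H = T_C/T_H, so Q_C = 7050 × 338.15/1940.37 = 1230 W.

Q̇_C ≈ 1230 W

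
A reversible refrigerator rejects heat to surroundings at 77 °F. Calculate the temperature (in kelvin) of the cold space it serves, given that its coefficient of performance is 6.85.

T_H = 77 °F → (77 − 32) × 5/9 = 25.00 °C = 298.15 K.
COP_R = T_C/(T_H − T_C) ⇒ T_C = T_H·COP_R/(1 + COP_R) = 298.15 × 6.85/(1 + 6.85) = 260.2 K.

T_C ≈ 260.2 K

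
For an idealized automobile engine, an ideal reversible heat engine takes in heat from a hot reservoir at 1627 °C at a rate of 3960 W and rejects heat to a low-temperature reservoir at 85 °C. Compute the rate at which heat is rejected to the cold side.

T_H = 1627 °C → 1627 + 273.15 = 1900.15 K.
T_C = 85 °C → 85 + 273.15 = 358.15 K.
η_rev = 1 − T_C/T_H = 1 − 358.15/1900.15 = 0.8115.
For a reversible cycle Q_C/Q_H = T_C/T_H, so Q_C = 3960 × 358.15/1900.15 = 746 W.

Q̇_C ≈ 746 W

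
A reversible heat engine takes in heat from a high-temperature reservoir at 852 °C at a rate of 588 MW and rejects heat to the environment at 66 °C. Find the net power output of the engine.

T_H = 852 °C → 852 + 273.15 = 1125.15 K.
T_C = 66 °C → 66 + 273.15 = 339.15 K.
η_rev = 1 − T_C/T_H = 1 − 339.15/1125.15 = 0.6986.
W = η·Q_H = 0.6986 × 588 = 411 MW.

Ẇ ≈ 411 MW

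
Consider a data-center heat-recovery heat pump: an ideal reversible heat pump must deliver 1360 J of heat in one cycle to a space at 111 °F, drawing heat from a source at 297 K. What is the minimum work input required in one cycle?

W_in ≈ 86.0 J

T_H = 111 °F → (111 − 32) × 5/9 = 43.89 °C = 317.04 K.
Reversible heating COP: COP_HP = T_H/(T_H − T_C) = 317.04/20.04 = 15.8212.
W = Q_H/COP_HP = 1360/15.8212 = 86.0 J.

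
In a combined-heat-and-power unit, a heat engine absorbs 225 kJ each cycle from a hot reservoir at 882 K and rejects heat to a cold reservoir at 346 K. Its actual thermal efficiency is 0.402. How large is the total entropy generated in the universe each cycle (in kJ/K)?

W = η·Q_H = 0.402 × 225 = 90.45 kJ, so Q_C = Q_H − W = 134.6 kJ.
Reservoir entropy changes: ΔS_H = −Q_H/T_H = −225/882.00 = -0.2551 kJ/K and ΔS_C = +Q_C/T_C = 134.6/346.00 = 0.3889 kJ/K.
ΔS_univ = −Q_H/T_H + Q_C/T_C = 0.134 kJ/K (> 0, since η = 0.402 < η_Carnot = 0.608).

ΔS_univ ≈ 0.134 kJ/K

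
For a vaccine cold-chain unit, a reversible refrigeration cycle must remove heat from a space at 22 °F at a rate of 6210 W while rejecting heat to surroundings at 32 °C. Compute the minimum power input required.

T_H = 32 °C → 32 + 273.15 = 305.15 K.
T_C = 22 °F → (22 − 32) × 5/9 = -5.56 °C = 267.59 K.
Carnot COP: COP_R = T_C/(T_H − T_C) = 267.59/37.56 = 7.1253.
W = Q_C/COP_R = 6210/7.1253 = 872 W.

Ẇ_in ≈ 872 W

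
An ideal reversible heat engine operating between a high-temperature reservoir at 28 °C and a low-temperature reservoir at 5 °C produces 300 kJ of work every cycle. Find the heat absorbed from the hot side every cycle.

Q_H ≈ 3930 kJ

T_H = 28 °C → 28 + 273.15 = 301.15 K.
T_C = 5 °C → 5 + 273.15 = 278.15 K.
η_rev = 1 − T_C/T_H = 1 − 278.15/301.15 = 0.0764.
Q_H = W/η = 300/0.0764 = 3930 kJ.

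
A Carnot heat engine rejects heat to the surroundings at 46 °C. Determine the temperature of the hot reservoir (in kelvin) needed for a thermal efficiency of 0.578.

T_C = 46 °C → 46 + 273.15 = 319.15 K.
From η = 1 − T_C/T_H, solving for T_H gives T_H = T_C/(1 − η) = 319.15/(1 − 0.578) = 756.3 K.

T_H ≈ 756.3 K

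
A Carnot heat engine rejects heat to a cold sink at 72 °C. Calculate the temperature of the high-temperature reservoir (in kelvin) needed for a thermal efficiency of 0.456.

T_H ≈ 634 K

T_C = 72 °C → 72 + 273.15 = 345.15 K.
From η = 1 − T_C/T_H, solving for T_H gives T_H = T_C/(1 − η) = 345.15/(1 − 0.456) = 634 K.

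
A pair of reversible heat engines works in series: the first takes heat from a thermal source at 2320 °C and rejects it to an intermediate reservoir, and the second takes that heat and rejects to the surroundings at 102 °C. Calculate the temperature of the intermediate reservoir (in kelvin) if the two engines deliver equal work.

T_H = 2320 °C → 2320 + 273.15 = 2593.15 K.
T_C = 102 °C → 102 + 273.15 = 375.15 K.
For reversible stages Q_m = Q_H·(T_m/T_H). Setting W₁ = Q_H(1 − T_m/T_H) equal to W₂ = Q_m(1 − T_C/T_m) = Q_H·(T_m − T_C)/T_H gives T_H − T_m = T_m − T_C, so T_m = (T_H + T_C)/2 = (2593.15 + 375.15)/2 = 1484 K.

T_m ≈ 1484 K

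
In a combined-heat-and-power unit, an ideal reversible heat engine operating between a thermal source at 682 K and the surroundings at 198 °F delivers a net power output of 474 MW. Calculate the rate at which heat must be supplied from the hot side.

Q̇_H ≈ 1020 MW

T_C = 198 °F → (198 − 32) × 5/9 = 92.22 °C = 365.37 K.
Carnot efficiency: η = 1 − T_C/T_H = 1 − 365.37/682.00 = 0.4643.
Q_H = W/η = 474/0.4643 = 1020 MW.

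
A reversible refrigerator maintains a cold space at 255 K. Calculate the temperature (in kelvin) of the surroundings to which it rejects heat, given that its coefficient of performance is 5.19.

COP_R = T_C/(T_H − T_C) ⇒ T_H = T_C·(1 + 1/COP_R) = 255.00 × (1 + 1/5.19) = 304 K.

T_H ≈ 304 K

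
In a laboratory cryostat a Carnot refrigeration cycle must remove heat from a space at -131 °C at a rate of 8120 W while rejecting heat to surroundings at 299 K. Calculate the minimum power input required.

T_C = -131 °C → -131 + 273.15 = 142.15 K.
COP_R = T_C/(T_H − T_C) = 142.15/156.85 = 0.9063.
W = Q_C/COP_R = 8120/0.9063 = 8960 W.

Ẇ_in ≈ 8960 W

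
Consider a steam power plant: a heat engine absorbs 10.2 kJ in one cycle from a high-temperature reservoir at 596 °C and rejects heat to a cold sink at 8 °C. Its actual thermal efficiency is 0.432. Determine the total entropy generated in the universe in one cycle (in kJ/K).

ΔS_univ ≈ 0.00887 kJ/K

T_H = 596 °C → 596 + 273.15 = 869.15 K.
T_C = 8 °C → 8 + 273.15 = 281.15 K.
W = η·Q_H = 0.432 × 10.2 = 4.406 kJ, so Q_C = Q_H − W = 5.794 kJ.
The hot reservoir loses entropy Q_H/T_H = 10.2/869.15 = 0.01174 kJ/K; the cold reservoir gains Q_C/T_C = 5.794/281.15 = 0.02061 kJ/K.
ΔS_univ = −Q_H/T_H + Q_C/T_C = 0.00887 kJ/K (> 0, since η = 0.432 < η_Carnot = 0.677).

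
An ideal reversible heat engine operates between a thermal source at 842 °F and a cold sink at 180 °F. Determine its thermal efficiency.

η ≈ 0.509

T_H = 842 °F → (842 − 32) × 5/9 = 450.00 °C = 723.15 K.
T_C = 180 °F → (180 − 32) × 5/9 = 82.22 °C = 355.37 K.
The Carnot efficiency is η = 1 − T_C/T_H = 1 − 355.37/723.15 = 0.509.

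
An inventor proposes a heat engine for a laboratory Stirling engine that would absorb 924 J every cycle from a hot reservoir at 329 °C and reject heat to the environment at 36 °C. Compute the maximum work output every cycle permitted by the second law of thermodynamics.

W_max ≈ 450 J

T_H = 329 °C → 329 + 273.15 = 602.15 K.
T_C = 36 °C → 36 + 273.15 = 309.15 K.
By the Carnot theorem, η_max = 1 − T_C/T_H = 1 − 309.15/602.15 = 0.4866.
W_max = η_max · Q_H = 0.4866 × 924 = 450 J.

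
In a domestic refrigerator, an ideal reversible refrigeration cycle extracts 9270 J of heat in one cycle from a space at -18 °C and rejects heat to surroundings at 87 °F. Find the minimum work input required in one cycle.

W_in ≈ 1760 J

T_H = 87 °F → (87 − 32) × 5/9 = 30.56 °C = 303.71 K.
T_C = -18 °C → -18 + 273.15 = 255.15 K.
For a reversible refrigerator, COP_R = T_C/(T_H − T_C) = 255.15/48.56 = 5.2548.
W = Q_C/COP_R = 9270/5.2548 = 1760 J.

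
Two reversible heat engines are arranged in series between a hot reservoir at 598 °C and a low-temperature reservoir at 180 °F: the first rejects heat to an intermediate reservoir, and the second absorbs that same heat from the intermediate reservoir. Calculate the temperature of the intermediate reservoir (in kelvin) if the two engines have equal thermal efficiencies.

T_m ≈ 556 K

T_H = 598 °C → 598 + 273.15 = 871.15 K.
T_C = 180 °F → (180 − 32) × 5/9 = 82.22 °C = 355.37 K.
Equal efficiencies require 1 − T_m/T_H = 1 − T_C/T_m, i.e. T_m/T_H = T_C/T_m, so T_m = √(T_H·T_C) = √(871.15 × 355.37) = 556 K.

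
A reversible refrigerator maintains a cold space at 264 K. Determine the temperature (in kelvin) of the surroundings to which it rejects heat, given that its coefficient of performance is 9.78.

T_H ≈ 291 K

COP_R = T_C/(T_H − T_C) ⇒ T_H = T_C·(1 + 1/COP_R) = 264.00 × (1 + 1/9.78) = 291 K.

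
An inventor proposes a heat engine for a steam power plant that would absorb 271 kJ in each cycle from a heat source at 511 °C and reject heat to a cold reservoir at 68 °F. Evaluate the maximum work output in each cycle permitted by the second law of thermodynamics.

T_H = 511 °C → 511 + 273.15 = 784.15 K.
T_C = 68 °F → (68 − 32) × 5/9 = 20.00 °C = 293.15 K.
The upper bound on efficiency is η_max = 1 − T_C/T_H = 1 − 293.15/784.15 = 0.6262.
W_max = η_max · Q_H = 0.6262 × 271 = 169.7 kJ.

W_max ≈ 169.7 kJ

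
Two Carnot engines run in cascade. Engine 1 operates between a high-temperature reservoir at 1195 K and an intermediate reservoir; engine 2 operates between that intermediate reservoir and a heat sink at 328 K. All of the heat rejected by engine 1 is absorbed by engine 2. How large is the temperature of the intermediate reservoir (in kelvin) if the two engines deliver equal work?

For reversible stages Q_m = Q_H·(T_m/T_H). Setting W₁ = Q_H(1 − T_m/T_H) equal to W₂ = Q_m(1 − T_C/T_m) = Q_H·(T_m − T_C)/T_H gives T_H − T_m = T_m − T_C, so T_m = (T_H + T_C)/2 = (1195.00 + 328.00)/2 = 762 K.

T_m ≈ 762 K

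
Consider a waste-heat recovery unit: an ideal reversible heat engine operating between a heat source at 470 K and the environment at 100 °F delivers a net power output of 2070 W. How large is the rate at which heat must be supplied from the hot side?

T_C = 100 °F → (100 − 32) × 5/9 = 37.78 °C = 310.93 K.
The Carnot efficiency is η = 1 − T_C/T_H = 1 − 310.93/470.00 = 0.3385.
Q_H = W/η = 2070/0.3385 = 6120 W.

Q̇_H ≈ 6120 W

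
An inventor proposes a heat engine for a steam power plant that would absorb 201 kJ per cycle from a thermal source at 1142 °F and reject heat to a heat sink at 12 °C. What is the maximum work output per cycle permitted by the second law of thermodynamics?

T_H = 1142 °F → (1142 − 32) × 5/9 = 616.67 °C = 889.82 K.
T_C = 12 °C → 12 + 273.15 = 285.15 K.
By the Carnot theorem, η_max = 1 − T_C/T_H = 1 − 285.15/889.82 = 0.6795.
W_max = η_max · Q_H = 0.6795 × 201 = 137 kJ.

W_max ≈ 137 kJ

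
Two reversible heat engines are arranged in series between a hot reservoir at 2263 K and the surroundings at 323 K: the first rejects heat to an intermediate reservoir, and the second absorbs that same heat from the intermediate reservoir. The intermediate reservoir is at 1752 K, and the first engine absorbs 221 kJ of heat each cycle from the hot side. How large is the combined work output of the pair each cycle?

Two reversible stages in series are equivalent to a single Carnot engine between T_H and T_C, so η_total = 1 − T_C/T_H = 1 − 323.00/2263.00 = 0.8573.
W_total = η_total · Q_H = 0.8573 × 221 = 189.5 kJ.

W_total ≈ 189.5 kJ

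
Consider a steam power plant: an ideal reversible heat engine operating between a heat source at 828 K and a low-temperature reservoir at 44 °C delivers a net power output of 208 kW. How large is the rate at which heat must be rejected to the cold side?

Q̇_C ≈ 129.1 kW

T_C = 44 °C → 44 + 273.15 = 317.15 K.
For a reversible engine, η = 1 − T_C/T_H = 1 − 317.15/828.00 = 0.6170.
Since Q_C/Q_H = T_C/T_H and Q_H = W/η, Q_C = W·T_C/(T_H − T_C) = 208 × 317.15/510.85 = 129.1 kW.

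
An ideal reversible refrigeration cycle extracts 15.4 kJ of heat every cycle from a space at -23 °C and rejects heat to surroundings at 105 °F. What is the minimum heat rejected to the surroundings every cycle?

T_H = 105 °F → (105 − 32) × 5/9 = 40.56 °C = 313.71 K.
T_C = -23 °C → -23 + 273.15 = 250.15 K.
For a reversible cycle Q_H/Q_C = T_H/T_C, so Q_H = Q_C·T_H/T_C = 15.4 × 313.71/250.15 = 19.3 kJ.

Q_H ≈ 19.3 kJ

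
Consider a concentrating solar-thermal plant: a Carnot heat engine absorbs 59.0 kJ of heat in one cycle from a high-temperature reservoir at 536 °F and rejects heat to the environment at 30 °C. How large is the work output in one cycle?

T_H = 536 °F → (536 − 32) × 5/9 = 280.00 °C = 553.15 K.
T_C = 30 °C → 30 + 273.15 = 303.15 K.
η_rev = 1 − T_C/T_H = 1 − 303.15/553.15 = 0.4520.
W = η·Q_H = 0.4520 × 59.0 = 26.7 kJ.

W ≈ 26.7 kJ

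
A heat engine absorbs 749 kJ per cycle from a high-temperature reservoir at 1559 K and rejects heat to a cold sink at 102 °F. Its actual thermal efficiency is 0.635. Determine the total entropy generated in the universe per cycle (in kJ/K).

ΔS_univ ≈ 0.396 kJ/K

T_C = 102 °F → (102 − 32) × 5/9 = 38.89 °C = 312.04 K.
W = η·Q_H = 0.635 × 749 = 475.6 kJ, so Q_C = Q_H − W = 273.4 kJ.
Entropy balance on the reservoirs: −Q_H/T_H = -0.4804 kJ/K, +Q_C/T_C = 0.8761 kJ/K.
ΔS_univ = −Q_H/T_H + Q_C/T_C = 0.396 kJ/K (> 0, since η = 0.635 < η_Carnot = 0.800).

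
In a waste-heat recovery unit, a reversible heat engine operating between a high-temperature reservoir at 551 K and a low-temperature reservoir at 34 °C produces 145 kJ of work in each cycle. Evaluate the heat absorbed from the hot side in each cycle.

Q_H ≈ 327.6 kJ

T_C = 34 °C → 34 + 273.15 = 307.15 K.
Since the cycle is reversible, η = 1 − T_C/T_H = 1 − 307.15/551.00 = 0.4426.
Q_H = W/η = 145/0.4426 = 327.6 kJ.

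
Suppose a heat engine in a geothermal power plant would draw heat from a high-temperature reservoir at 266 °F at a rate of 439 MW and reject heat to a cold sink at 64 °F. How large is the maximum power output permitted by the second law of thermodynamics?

T_H = 266 °F → (266 − 32) × 5/9 = 130.00 °C = 403.15 K.
T_C = 64 °F → (64 − 32) × 5/9 = 17.78 °C = 290.93 K.
The upper bound on efficiency is η_max = 1 − T_C/T_H = 1 − 290.93/403.15 = 0.2784.
W_max = η_max · Q_H = 0.2784 × 439 = 122 MW.

Ẇ_max ≈ 122 MW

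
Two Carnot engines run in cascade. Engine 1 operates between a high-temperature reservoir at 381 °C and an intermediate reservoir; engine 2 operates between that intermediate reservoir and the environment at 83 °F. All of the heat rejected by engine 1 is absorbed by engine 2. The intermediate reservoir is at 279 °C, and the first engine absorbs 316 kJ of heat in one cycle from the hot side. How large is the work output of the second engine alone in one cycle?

W₂ ≈ 121 kJ

T_H = 381 °C → 381 + 273.15 = 654.15 K.
T_C = 83 °F → (83 − 32) × 5/9 = 28.33 °C = 301.48 K.
T_m = 279 °C → 279 + 273.15 = 552.15 K.
Heat entering the second stage: Q_m = Q_H·(T_m/T_H) = 316 × 552.15/654.15 = 267 kJ.
Second-stage efficiency η₂ = 1 − T_C/T_m = 1 − 301.48/552.15 = 0.4540, so W₂ = η₂·Q_m = 121 kJ.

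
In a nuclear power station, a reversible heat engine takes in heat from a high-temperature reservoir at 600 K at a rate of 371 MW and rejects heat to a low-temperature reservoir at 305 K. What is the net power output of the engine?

Carnot efficiency: η = 1 − T_C/T_H = 1 − 305.00/600.00 = 0.4917.
W = η·Q_H = 0.4917 × 371 = 182 MW.

Ẇ ≈ 182 MW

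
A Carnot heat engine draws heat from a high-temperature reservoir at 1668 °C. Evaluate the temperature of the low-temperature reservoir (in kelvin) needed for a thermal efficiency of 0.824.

T_C ≈ 341.6 K

T_H = 1668 °C → 1668 + 273.15 = 1941.15 K.
From η = 1 − T_C/T_H, T_C = T_H·(1 − η) = 1941.15 × (1 − 0.824) = 341.6 K.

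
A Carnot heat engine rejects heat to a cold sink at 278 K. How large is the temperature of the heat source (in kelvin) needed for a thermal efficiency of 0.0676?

T_H ≈ 298 K

From η = 1 − T_C/T_H, solving for T_H gives T_H = T_C/(1 − η) = 278.00/(1 − 0.0676) = 298 K.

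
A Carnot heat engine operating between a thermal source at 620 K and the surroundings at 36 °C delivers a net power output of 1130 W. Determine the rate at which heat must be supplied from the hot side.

T_C = 36 °C → 36 + 273.15 = 309.15 K.
The Carnot efficiency is η = 1 − T_C/T_H = 1 − 309.15/620.00 = 0.5014.
Q_H = W/η = 1130/0.5014 = 2254 W.

Q̇_H ≈ 2254 W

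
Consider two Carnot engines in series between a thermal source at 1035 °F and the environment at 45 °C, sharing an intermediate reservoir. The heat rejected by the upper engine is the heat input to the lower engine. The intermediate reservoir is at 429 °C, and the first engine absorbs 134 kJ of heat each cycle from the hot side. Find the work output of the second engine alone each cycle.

W₂ ≈ 61.97 kJ

T_H = 1035 °F → (1035 − 32) × 5/9 = 557.22 °C = 830.37 K.
T_C = 45 °C → 45 + 273.15 = 318.15 K.
T_m = 429 °C → 429 + 273.15 = 702.15 K.
Heat entering the second stage: Q_m = Q_H·(T_m/T_H) = 134 × 702.15/830.37 = 113.3 kJ.
Second-stage efficiency η₂ = 1 − T_C/T_m = 1 − 318.15/702.15 = 0.5469, so W₂ = η₂·Q_m = 61.97 kJ.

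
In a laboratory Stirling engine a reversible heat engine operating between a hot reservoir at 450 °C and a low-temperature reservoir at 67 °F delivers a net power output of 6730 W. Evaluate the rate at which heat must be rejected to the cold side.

T_H = 450 °C → 450 + 273.15 = 723.15 K.
T_C = 67 °F → (67 − 32) × 5/9 = 19.44 °C = 292.59 K.
For a reversible engine, η = 1 − T_C/T_H = 1 − 292.59/723.15 = 0.5954.
Since Q_C/Q_H = T_C/T_H and Q_H = W/η, Q_C = W·T_C/(T_H − T_C) = 6730 × 292.59/430.56 = 4570 W.

Q̇_C ≈ 4570 W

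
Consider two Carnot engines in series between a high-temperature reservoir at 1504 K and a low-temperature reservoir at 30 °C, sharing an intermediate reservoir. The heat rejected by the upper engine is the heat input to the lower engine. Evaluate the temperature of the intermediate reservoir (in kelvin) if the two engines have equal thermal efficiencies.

T_C = 30 °C → 30 + 273.15 = 303.15 K.
Equal efficiencies require 1 − T_m/T_H = 1 − T_C/T_m, i.e. T_m/T_H = T_C/T_m, so T_m = √(T_H·T_C) = √(1504.00 × 303.15) = 675.2 K.

T_m ≈ 675.2 K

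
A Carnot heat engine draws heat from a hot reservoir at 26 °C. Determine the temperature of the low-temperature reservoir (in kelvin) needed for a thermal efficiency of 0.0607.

T_C ≈ 281 K

T_H = 26 °C → 26 + 273.15 = 299.15 K.
From η = 1 − T_C/T_H, T_C = T_H·(1 − η) = 299.15 × (1 − 0.0607) = 281 K.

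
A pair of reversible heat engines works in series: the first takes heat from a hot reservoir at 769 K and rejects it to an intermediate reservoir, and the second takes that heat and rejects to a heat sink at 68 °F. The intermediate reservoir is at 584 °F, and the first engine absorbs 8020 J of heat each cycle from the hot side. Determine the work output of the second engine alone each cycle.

W₂ ≈ 2990 J

T_C = 68 °F → (68 − 32) × 5/9 = 20.00 °C = 293.15 K.
T_m = 584 °F → (584 − 32) × 5/9 = 306.67 °C = 579.82 K.
Heat entering the second stage: Q_m = Q_H·(T_m/T_H) = 8020 × 579.82/769.00 = 6050 J.
Second-stage efficiency η₂ = 1 − T_C/T_m = 1 − 293.15/579.82 = 0.4944, so W₂ = η₂·Q_m = 2990 J.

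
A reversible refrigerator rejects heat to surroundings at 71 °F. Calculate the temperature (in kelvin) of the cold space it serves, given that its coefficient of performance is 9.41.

T_H = 71 °F → (71 − 32) × 5/9 = 21.67 °C = 294.82 K.
COP_R = T_C/(T_H − T_C) ⇒ T_C = T_H·COP_R/(1 + COP_R) = 294.82 × 9.41/(1 + 9.41) = 266.5 K.

T_C ≈ 266.5 K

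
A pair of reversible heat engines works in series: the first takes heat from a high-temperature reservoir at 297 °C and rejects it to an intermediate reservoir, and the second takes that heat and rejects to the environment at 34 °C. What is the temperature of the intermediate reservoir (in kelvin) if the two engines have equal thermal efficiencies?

T_H = 297 °C → 297 + 273.15 = 570.15 K.
T_C = 34 °C → 34 + 273.15 = 307.15 K.
Equal efficiencies require 1 − T_m/T_H = 1 − T_C/T_m, i.e. T_m/T_H = T_C/T_m, so T_m = √(T_H·T_C) = √(570.15 × 307.15) = 418.5 K.

T_m ≈ 418.5 K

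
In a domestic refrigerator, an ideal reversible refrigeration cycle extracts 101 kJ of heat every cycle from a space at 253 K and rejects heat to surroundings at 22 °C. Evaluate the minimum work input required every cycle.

T_H = 22 °C → 22 + 273.15 = 295.15 K.
The reversible coefficient of performance is COP_R = T_C/(T_H − T_C) = 253.00/42.15 = 6.0024.
W = Q_C/COP_R = 101/6.0024 = 16.83 kJ.

W_in ≈ 16.83 kJ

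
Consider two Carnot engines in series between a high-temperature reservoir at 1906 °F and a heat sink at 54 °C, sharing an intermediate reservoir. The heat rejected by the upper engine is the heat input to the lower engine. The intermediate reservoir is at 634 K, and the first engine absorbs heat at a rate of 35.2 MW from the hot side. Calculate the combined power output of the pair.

Ẇ_total ≈ 26.44 MW

T_H = 1906 °F → (1906 − 32) × 5/9 = 1041.11 °C = 1314.26 K.
T_C = 54 °C → 54 + 273.15 = 327.15 K.
Two reversible stages in series are equivalent to a single Carnot engine between T_H and T_C, so η_total = 1 − T_C/T_H = 1 − 327.15/1314.26 = 0.7511.
W_total = η_total · Q_H = 0.7511 × 35.2 = 26.44 MW.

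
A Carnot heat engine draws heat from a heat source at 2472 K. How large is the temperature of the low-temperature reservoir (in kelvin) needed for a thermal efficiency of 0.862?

T_C ≈ 341 K

From η = 1 − T_C/T_H, T_C = T_H·(1 − η) = 2472.00 × (1 − 0.862) = 341 K.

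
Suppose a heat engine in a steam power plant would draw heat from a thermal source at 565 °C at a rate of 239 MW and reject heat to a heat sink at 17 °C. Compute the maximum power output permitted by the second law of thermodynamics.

Ẇ_max ≈ 156 MW

T_H = 565 °C → 565 + 273.15 = 838.15 K.
T_C = 17 °C → 17 + 273.15 = 290.15 K.
No engine can exceed the Carnot limit: η_max = 1 − T_C/T_H = 1 − 290.15/838.15 = 0.6538.
W_max = η_max · Q_H = 0.6538 × 239 = 156 MW.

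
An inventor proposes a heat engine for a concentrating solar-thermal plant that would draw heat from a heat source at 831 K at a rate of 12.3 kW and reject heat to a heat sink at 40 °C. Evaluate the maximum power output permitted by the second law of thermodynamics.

T_C = 40 °C → 40 + 273.15 = 313.15 K.
No engine can exceed the Carnot limit: η_max = 1 − T_C/T_H = 1 − 313.15/831.00 = 0.6232.
W_max = η_max · Q_H = 0.6232 × 12.3 = 7.665 kW.

Ẇ_max ≈ 7.665 kW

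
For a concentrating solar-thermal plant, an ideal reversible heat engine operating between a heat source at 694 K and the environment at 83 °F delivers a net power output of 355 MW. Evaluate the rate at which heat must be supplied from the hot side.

T_C = 83 °F → (83 − 32) × 5/9 = 28.33 °C = 301.48 K.
For a reversible engine, η = 1 − T_C/T_H = 1 − 301.48/694.00 = 0.5656.
Q_H = W/η = 355/0.5656 = 627.7 MW.

Q̇_H ≈ 627.7 MW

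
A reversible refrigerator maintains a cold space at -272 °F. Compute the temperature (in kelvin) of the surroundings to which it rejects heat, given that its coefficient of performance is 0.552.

T_H ≈ 293.1 K

T_C = -272 °F → (-272 − 32) × 5/9 = -168.89 °C = 104.26 K.
COP_R = T_C/(T_H − T_C) ⇒ T_H = T_C·(1 + 1/COP_R) = 104.26 × (1 + 1/0.552) = 293.1 K.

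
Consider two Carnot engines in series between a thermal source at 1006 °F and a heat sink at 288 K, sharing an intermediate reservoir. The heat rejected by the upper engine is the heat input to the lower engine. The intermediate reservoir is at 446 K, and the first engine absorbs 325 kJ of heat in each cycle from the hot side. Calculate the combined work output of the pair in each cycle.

T_H = 1006 °F → (1006 − 32) × 5/9 = 541.11 °C = 814.26 K.
Two reversible stages in series are equivalent to a single Carnot engine between T_H and T_C, so η_total = 1 − T_C/T_H = 1 − 288.00/814.26 = 0.6463.
W_total = η_total · Q_H = 0.6463 × 325 = 210.0 kJ.

W_total ≈ 210.0 kJ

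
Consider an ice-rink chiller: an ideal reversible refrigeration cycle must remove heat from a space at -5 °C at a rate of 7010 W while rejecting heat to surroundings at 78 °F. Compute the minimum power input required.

Ẇ_in ≈ 799 W

T_H = 78 °F → (78 − 32) × 5/9 = 25.56 °C = 298.71 K.
T_C = -5 °C → -5 + 273.15 = 268.15 K.
COP_R = T_C/(T_H − T_C) = 268.15/30.56 = 8.7758.
W = Q_C/COP_R = 7010/8.7758 = 799 W.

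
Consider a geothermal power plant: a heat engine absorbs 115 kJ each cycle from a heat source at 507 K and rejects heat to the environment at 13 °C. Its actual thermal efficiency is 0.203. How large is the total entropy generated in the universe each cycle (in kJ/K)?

T_C = 13 °C → 13 + 273.15 = 286.15 K.
W = η·Q_H = 0.203 × 115 = 23.35 kJ, so Q_C = Q_H − W = 91.66 kJ.
Reservoir entropy changes: ΔS_H = −Q_H/T_H = −115/507.00 = -0.2268 kJ/K and ΔS_C = +Q_C/T_C = 91.66/286.15 = 0.3203 kJ/K.
ΔS_univ = −Q_H/T_H + Q_C/T_C = 0.0935 kJ/K (> 0, since η = 0.203 < η_Carnot = 0.436).

ΔS_univ ≈ 0.0935 kJ/K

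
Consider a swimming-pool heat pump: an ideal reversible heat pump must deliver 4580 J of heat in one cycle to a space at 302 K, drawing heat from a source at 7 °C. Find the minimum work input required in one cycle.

W_in ≈ 331 J

T_C = 7 °C → 7 + 273.15 = 280.15 K.
The Carnot heat-pump COP is COP_HP = T_H/(T_H − T_C) = 302.00/21.85 = 13.8215.
W = Q_H/COP_HP = 4580/13.8215 = 331 J.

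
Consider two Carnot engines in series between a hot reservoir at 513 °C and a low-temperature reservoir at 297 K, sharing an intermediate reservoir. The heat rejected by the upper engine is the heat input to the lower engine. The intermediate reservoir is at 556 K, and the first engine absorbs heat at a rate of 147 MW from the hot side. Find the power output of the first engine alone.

T_H = 513 °C → 513 + 273.15 = 786.15 K.
First-stage efficiency η₁ = 1 − T_m/T_H = 1 − 556.00/786.15 = 0.2928.
W₁ = η₁·Q_H = 0.2928 × 147 = 43.0 MW.

Ẇ₁ ≈ 43.0 MW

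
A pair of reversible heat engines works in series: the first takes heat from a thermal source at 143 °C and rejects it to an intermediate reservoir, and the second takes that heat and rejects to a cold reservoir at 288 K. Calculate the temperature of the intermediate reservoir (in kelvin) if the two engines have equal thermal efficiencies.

T_H = 143 °C → 143 + 273.15 = 416.15 K.
Equal efficiencies require 1 − T_m/T_H = 1 − T_C/T_m, i.e. T_m/T_H = T_C/T_m, so T_m = √(T_H·T_C) = √(416.15 × 288.00) = 346.2 K.

T_m ≈ 346.2 K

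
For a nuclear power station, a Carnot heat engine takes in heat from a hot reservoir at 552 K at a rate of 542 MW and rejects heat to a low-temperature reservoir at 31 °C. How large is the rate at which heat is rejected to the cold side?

T_C = 31 °C → 31 + 273.15 = 304.15 K.
The Carnot efficiency is η = 1 − T_C/T_H = 1 − 304.15/552.00 = 0.4490.
For a reversible cycle Q_C/Q_H = T_C/T_H, so Q_C = 542 × 304.15/552.00 = 299 MW.

Q̇_C ≈ 299 MW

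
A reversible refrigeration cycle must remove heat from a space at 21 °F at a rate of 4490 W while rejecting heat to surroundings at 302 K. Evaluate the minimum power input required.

T_C = 21 °F → (21 − 32) × 5/9 = -6.11 °C = 267.04 K.
For a reversible refrigerator, COP_R = T_C/(T_H − T_C) = 267.04/34.96 = 7.6382.
W = Q_C/COP_R = 4490/7.6382 = 588 W.

Ẇ_in ≈ 588 W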